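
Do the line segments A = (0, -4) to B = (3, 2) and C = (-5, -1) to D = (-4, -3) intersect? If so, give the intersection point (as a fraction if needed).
No (intersection of containing lines falls outside at least one segment)

Parametrize and solve: t = -7/12, s = 13/4. At least one of these is outside [0, 1], so the segments do not intersect.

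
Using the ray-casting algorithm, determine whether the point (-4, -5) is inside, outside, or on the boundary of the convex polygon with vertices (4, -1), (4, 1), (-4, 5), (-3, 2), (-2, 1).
The point (-4, -5) lies strictly outside the polygon

Cast a horizontal ray to the right from the query point and count how many polygon edges it crosses (each edge strictly once or zero times, handled with the usual half-open convention). 
Parity of crossings → even ⇒ outside.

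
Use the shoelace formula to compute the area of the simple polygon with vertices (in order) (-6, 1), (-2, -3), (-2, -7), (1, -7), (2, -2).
Area = 51/2

Shoelace formula: Area = (1/2) |Σ_i (x_i · y_{i+1} − x_{i+1} · y_i)| (indices mod n). Compute each cross term:
  (-6)(-3) − (-2)(1) = 20
  (-2)(-7) − (-2)(-3) = 8
  (-2)(-7) − (1)(-7) = 21
  (1)(-2) − (2)(-7) = 12
  (2)(1) − (-6)(-2) = -10
Sum = 51, so (signed) Area = 51/2 = 51/2, |Area| = 51/2.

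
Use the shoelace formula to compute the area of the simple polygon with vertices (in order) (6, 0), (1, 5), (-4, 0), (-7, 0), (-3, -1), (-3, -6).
Area = 54

Shoelace formula: Area = (1/2) |Σ_i (x_i · y_{i+1} − x_{i+1} · y_i)| (indices mod n). Compute each cross term:
  (6)(5) − (1)(0) = 30
  (1)(0) − (-4)(5) = 20
  (-4)(0) − (-7)(0) = 0
  (-7)(-1) − (-3)(0) = 7
  (-3)(-6) − (-3)(-1) = 15
  (-3)(0) − (6)(-6) = 36
Sum = 108, so (signed) Area = 108/2 = 54, |Area| = 54.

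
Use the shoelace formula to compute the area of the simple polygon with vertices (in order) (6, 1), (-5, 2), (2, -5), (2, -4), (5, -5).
Area = 85/2

Shoelace formula: Area = (1/2) |Σ_i (x_i · y_{i+1} − x_{i+1} · y_i)| (indices mod n). Compute each cross term:
  (6)(2) − (-5)(1) = 17
  (-5)(-5) − (2)(2) = 21
  (2)(-4) − (2)(-5) = 2
  (2)(-5) − (5)(-4) = 10
  (5)(1) − (6)(-5) = 35
Sum = 85, so (signed) Area = 85/2 = 85/2, |Area| = 85/2.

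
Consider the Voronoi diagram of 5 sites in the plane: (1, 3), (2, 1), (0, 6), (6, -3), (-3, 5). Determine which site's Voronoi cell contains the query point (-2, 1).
Nearest site = (1, 3)

The Voronoi cell of site s contains exactly those query points closer to s than to any other site. Compute squared distances from q = (-2, 1) to each site:
  (1 − -2)² + (3 − 1)² = 13
  (2 − -2)² + (1 − 1)² = 16
  (-3 − -2)² + (5 − 1)² = 17
  (0 − -2)² + (6 − 1)² = 29
  (6 − -2)² + (-3 − 1)² = 80
Minimum is attained by (1, 3), so q lies in its Voronoi cell.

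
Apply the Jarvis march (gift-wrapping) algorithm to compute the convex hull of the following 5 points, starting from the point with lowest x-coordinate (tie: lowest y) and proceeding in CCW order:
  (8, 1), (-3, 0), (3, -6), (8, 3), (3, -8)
Hull (CCW) = [(-3, 0), (3, -8), (8, 1), (8, 3)]

Jarvis march: at each step, from the current hull vertex p, select the next vertex q as the point such that every other point lies strictly to the left of (or on) the directed line p → q. (Equivalently: for every other point r, the cross product (q − p) × (r − p) ≥ 0.)
Starting point (lowest x, tie lowest y): (-3, 0). Wrap until returning to start. Resulting hull: (-3, 0), (3, -8), (8, 1), (8, 3).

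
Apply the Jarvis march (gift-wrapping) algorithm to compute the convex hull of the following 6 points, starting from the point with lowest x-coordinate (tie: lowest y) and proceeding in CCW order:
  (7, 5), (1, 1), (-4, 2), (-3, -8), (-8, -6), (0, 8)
Hull (CCW) = [(-8, -6), (-3, -8), (7, 5), (0, 8), (-4, 2)]

Jarvis march: at each step, from the current hull vertex p, select the next vertex q as the point such that every other point lies strictly to the left of (or on) the directed line p → q. (Equivalently: for every other point r, the cross product (q − p) × (r − p) ≥ 0.)
Starting point (lowest x, tie lowest y): (-8, -6). Wrap until returning to start. Resulting hull: (-8, -6), (-3, -8), (7, 5), (0, 8), (-4, 2).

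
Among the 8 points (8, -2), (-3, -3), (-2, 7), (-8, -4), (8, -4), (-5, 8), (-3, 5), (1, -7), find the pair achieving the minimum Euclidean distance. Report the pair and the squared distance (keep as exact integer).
Pair = ((8, -2), (8, -4)); squared distance = 4

Compute all C(8, 2) = 28 pairwise squared distances (x_i − x_j)² + (y_i − y_j)². The minimum is 4, attained by the pair ((8, -2), (8, -4)).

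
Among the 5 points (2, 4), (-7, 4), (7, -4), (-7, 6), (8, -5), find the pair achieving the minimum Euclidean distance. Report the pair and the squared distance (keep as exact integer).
Pair = ((7, -4), (8, -5)); squared distance = 2

Compute all C(5, 2) = 10 pairwise squared distances (x_i − x_j)² + (y_i − y_j)². The minimum is 2, attained by the pair ((7, -4), (8, -5)).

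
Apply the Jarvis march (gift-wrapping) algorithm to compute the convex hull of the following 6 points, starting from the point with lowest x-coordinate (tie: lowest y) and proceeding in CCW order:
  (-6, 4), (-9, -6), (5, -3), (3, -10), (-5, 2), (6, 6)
Hull (CCW) = [(-9, -6), (3, -10), (5, -3), (6, 6), (-6, 4)]

Jarvis march: at each step, from the current hull vertex p, select the next vertex q as the point such that every other point lies strictly to the left of (or on) the directed line p → q. (Equivalently: for every other point r, the cross product (q − p) × (r − p) ≥ 0.)
Starting point (lowest x, tie lowest y): (-9, -6). Wrap until returning to start. Resulting hull: (-9, -6), (3, -10), (5, -3), (6, 6), (-6, 4).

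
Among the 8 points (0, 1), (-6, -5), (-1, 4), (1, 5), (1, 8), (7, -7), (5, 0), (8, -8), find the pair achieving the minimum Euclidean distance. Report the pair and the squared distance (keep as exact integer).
Pair = ((7, -7), (8, -8)); squared distance = 2

Compute all C(8, 2) = 28 pairwise squared distances (x_i − x_j)² + (y_i − y_j)². The minimum is 2, attained by the pair ((7, -7), (8, -8)).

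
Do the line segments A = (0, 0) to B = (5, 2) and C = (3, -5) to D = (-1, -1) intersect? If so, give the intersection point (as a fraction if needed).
No (intersection of containing lines falls outside at least one segment)

Parametrize and solve: t = -2/7, s = 31/28. At least one of these is outside [0, 1], so the segments do not intersect.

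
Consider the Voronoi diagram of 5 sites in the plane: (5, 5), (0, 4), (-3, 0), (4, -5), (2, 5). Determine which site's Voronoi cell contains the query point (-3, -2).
Nearest site = (-3, 0)

The Voronoi cell of site s contains exactly those query points closer to s than to any other site. Compute squared distances from q = (-3, -2) to each site:
  (-3 − -3)² + (0 − -2)² = 4
  (0 − -3)² + (4 − -2)² = 45
  (4 − -3)² + (-5 − -2)² = 58
  (2 − -3)² + (5 − -2)² = 74
  (5 − -3)² + (5 − -2)² = 113
Minimum is attained by (-3, 0), so q lies in its Voronoi cell.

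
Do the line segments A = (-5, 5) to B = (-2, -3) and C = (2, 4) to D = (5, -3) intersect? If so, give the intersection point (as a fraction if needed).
No (intersection of containing lines falls outside at least one segment)

Parametrize and solve: t = -46/3, s = -53/3. At least one of these is outside [0, 1], so the segments do not intersect.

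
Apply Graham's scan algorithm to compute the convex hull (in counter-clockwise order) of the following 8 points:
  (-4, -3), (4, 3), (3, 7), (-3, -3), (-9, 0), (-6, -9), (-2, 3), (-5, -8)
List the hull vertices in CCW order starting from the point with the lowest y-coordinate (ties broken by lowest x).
Hull (CCW) = [(-6, -9), (-5, -8), (4, 3), (3, 7), (-9, 0)]

Graham scan procedure:
  1. Find the pivot p₀ = point with lowest y (tie → lowest x): (-6, -9).
  2. Sort the remaining points by polar angle around p₀.
  3. Walk through sorted points, maintaining a stack; pop the top while the last three entries make a non-left turn (cross product ≤ 0).
  4. Final stack is the convex hull in CCW order: (-6, -9), (-5, -8), (4, 3), (3, 7), (-9, 0).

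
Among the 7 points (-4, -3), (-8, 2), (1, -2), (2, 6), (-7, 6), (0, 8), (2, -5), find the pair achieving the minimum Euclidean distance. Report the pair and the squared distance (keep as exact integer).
Pair = ((2, 6), (0, 8)); squared distance = 8

Compute all C(7, 2) = 21 pairwise squared distances (x_i − x_j)² + (y_i − y_j)². The minimum is 8, attained by the pair ((2, 6), (0, 8)).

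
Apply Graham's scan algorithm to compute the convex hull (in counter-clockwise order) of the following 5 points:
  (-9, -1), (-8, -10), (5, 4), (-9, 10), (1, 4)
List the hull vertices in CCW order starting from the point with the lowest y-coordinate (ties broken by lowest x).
Hull (CCW) = [(-8, -10), (5, 4), (-9, 10), (-9, -1)]

Graham scan procedure:
  1. Find the pivot p₀ = point with lowest y (tie → lowest x): (-8, -10).
  2. Sort the remaining points by polar angle around p₀.
  3. Walk through sorted points, maintaining a stack; pop the top while the last three entries make a non-left turn (cross product ≤ 0).
  4. Final stack is the convex hull in CCW order: (-8, -10), (5, 4), (-9, 10), (-9, -1).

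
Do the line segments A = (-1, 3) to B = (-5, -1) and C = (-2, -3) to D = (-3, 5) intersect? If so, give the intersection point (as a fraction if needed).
Yes; intersection at (-23/9, 13/9) (t = 7/18 on AB, s = 5/9 on CD)

Parametrize AB as A + t(B − A) = (-1 + -4 t, 3 + -4 t) and CD as C + s(D − C) = (-2 + -1 s, -3 + 8 s). Solve the linear system for (t, s). Determinant = 36 ≠ 0, so a unique intersection of the containing lines exists. Solution: t = 7/18, s = 5/9 — both in [0, 1], so the segments cross. Intersection point: (-23/9, 13/9).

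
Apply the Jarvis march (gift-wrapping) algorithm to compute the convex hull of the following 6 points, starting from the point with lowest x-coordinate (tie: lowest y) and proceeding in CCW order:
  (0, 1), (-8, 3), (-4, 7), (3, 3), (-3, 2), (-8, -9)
Hull (CCW) = [(-8, -9), (3, 3), (-4, 7), (-8, 3)]

Jarvis march: at each step, from the current hull vertex p, select the next vertex q as the point such that every other point lies strictly to the left of (or on) the directed line p → q. (Equivalently: for every other point r, the cross product (q − p) × (r − p) ≥ 0.)
Starting point (lowest x, tie lowest y): (-8, -9). Wrap until returning to start. Resulting hull: (-8, -9), (3, 3), (-4, 7), (-8, 3).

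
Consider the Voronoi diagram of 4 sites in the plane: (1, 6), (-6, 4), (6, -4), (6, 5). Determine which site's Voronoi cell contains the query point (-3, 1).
Nearest site = (-6, 4)

The Voronoi cell of site s contains exactly those query points closer to s than to any other site. Compute squared distances from q = (-3, 1) to each site:
  (-6 − -3)² + (4 − 1)² = 18
  (1 − -3)² + (6 − 1)² = 41
  (6 − -3)² + (5 − 1)² = 97
  (6 − -3)² + (-4 − 1)² = 106
Minimum is attained by (-6, 4), so q lies in its Voronoi cell.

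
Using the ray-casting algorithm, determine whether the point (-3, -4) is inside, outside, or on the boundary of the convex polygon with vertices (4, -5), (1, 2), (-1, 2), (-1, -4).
The point (-3, -4) lies strictly outside the polygon

Cast a horizontal ray to the right from the query point and count how many polygon edges it crosses (each edge strictly once or zero times, handled with the usual half-open convention). 
Parity of crossings → even ⇒ outside.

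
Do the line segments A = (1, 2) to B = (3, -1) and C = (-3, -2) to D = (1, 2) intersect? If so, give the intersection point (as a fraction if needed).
Yes; intersection at (1, 2) (t = 0 on AB, s = 1 on CD)

Parametrize AB as A + t(B − A) = (1 + 2 t, 2 + -3 t) and CD as C + s(D − C) = (-3 + 4 s, -2 + 4 s). Solve the linear system for (t, s). Determinant = -20 ≠ 0, so a unique intersection of the containing lines exists. Solution: t = 0, s = 1 — both in [0, 1], so the segments cross. Intersection point: (1, 2).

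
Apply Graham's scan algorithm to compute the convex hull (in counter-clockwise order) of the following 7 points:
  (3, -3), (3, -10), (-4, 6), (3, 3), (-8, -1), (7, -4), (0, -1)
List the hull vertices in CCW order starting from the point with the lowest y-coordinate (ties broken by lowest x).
Hull (CCW) = [(3, -10), (7, -4), (3, 3), (-4, 6), (-8, -1)]

Graham scan procedure:
  1. Find the pivot p₀ = point with lowest y (tie → lowest x): (3, -10).
  2. Sort the remaining points by polar angle around p₀.
  3. Walk through sorted points, maintaining a stack; pop the top while the last three entries make a non-left turn (cross product ≤ 0).
  4. Final stack is the convex hull in CCW order: (3, -10), (7, -4), (3, 3), (-4, 6), (-8, -1).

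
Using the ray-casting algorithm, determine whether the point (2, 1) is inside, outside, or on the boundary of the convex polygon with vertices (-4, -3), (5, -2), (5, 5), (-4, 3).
The point (2, 1) lies strictly inside the polygon

Cast a horizontal ray to the right from the query point and count how many polygon edges it crosses (each edge strictly once or zero times, handled with the usual half-open convention). 
Parity of crossings → odd ⇒ inside.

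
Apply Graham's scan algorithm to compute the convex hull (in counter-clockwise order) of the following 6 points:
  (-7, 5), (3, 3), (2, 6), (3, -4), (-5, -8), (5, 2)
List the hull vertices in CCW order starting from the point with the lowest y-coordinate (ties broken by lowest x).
Hull (CCW) = [(-5, -8), (3, -4), (5, 2), (2, 6), (-7, 5)]

Graham scan procedure:
  1. Find the pivot p₀ = point with lowest y (tie → lowest x): (-5, -8).
  2. Sort the remaining points by polar angle around p₀.
  3. Walk through sorted points, maintaining a stack; pop the top while the last three entries make a non-left turn (cross product ≤ 0).
  4. Final stack is the convex hull in CCW order: (-5, -8), (3, -4), (5, 2), (2, 6), (-7, 5).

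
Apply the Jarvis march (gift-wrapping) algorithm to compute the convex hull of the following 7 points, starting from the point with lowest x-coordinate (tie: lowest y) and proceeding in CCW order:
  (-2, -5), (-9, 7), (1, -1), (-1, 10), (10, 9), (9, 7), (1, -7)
Hull (CCW) = [(-9, 7), (-2, -5), (1, -7), (9, 7), (10, 9), (-1, 10)]

Jarvis march: at each step, from the current hull vertex p, select the next vertex q as the point such that every other point lies strictly to the left of (or on) the directed line p → q. (Equivalently: for every other point r, the cross product (q − p) × (r − p) ≥ 0.)
Starting point (lowest x, tie lowest y): (-9, 7). Wrap until returning to start. Resulting hull: (-9, 7), (-2, -5), (1, -7), (9, 7), (10, 9), (-1, 10).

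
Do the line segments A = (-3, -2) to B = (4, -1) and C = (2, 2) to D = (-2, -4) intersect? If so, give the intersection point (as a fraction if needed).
Yes; intersection at (-8/19, -31/19) (t = 7/19 on AB, s = 23/38 on CD)

Parametrize AB as A + t(B − A) = (-3 + 7 t, -2 + 1 t) and CD as C + s(D − C) = (2 + -4 s, 2 + -6 s). Solve the linear system for (t, s). Determinant = 38 ≠ 0, so a unique intersection of the containing lines exists. Solution: t = 7/19, s = 23/38 — both in [0, 1], so the segments cross. Intersection point: (-8/19, -31/19).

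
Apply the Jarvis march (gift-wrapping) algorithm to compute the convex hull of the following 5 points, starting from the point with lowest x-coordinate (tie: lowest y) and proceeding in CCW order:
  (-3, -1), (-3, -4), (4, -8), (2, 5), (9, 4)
Hull (CCW) = [(-3, -4), (4, -8), (9, 4), (2, 5), (-3, -1)]

Jarvis march: at each step, from the current hull vertex p, select the next vertex q as the point such that every other point lies strictly to the left of (or on) the directed line p → q. (Equivalently: for every other point r, the cross product (q − p) × (r − p) ≥ 0.)
Starting point (lowest x, tie lowest y): (-3, -4). Wrap until returning to start. Resulting hull: (-3, -4), (4, -8), (9, 4), (2, 5), (-3, -1).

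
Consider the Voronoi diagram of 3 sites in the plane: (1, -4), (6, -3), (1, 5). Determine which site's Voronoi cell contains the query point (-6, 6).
Nearest site = (1, 5)

The Voronoi cell of site s contains exactly those query points closer to s than to any other site. Compute squared distances from q = (-6, 6) to each site:
  (1 − -6)² + (5 − 6)² = 50
  (1 − -6)² + (-4 − 6)² = 149
  (6 − -6)² + (-3 − 6)² = 225
Minimum is attained by (1, 5), so q lies in its Voronoi cell.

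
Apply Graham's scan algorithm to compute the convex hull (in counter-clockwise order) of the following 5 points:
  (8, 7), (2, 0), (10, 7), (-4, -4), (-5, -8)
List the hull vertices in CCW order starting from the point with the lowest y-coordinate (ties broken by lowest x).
Hull (CCW) = [(-5, -8), (10, 7), (8, 7), (-4, -4)]

Graham scan procedure:
  1. Find the pivot p₀ = point with lowest y (tie → lowest x): (-5, -8).
  2. Sort the remaining points by polar angle around p₀.
  3. Walk through sorted points, maintaining a stack; pop the top while the last three entries make a non-left turn (cross product ≤ 0).
  4. Final stack is the convex hull in CCW order: (-5, -8), (10, 7), (8, 7), (-4, -4).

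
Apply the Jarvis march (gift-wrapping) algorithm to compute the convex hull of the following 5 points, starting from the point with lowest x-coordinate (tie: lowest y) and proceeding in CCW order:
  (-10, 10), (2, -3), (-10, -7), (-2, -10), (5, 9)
Hull (CCW) = [(-10, -7), (-2, -10), (2, -3), (5, 9), (-10, 10)]

Jarvis march: at each step, from the current hull vertex p, select the next vertex q as the point such that every other point lies strictly to the left of (or on) the directed line p → q. (Equivalently: for every other point r, the cross product (q − p) × (r − p) ≥ 0.)
Starting point (lowest x, tie lowest y): (-10, -7). Wrap until returning to start. Resulting hull: (-10, -7), (-2, -10), (2, -3), (5, 9), (-10, 10).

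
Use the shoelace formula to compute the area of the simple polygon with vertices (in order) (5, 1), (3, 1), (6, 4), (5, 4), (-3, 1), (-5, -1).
Area = 37/2

Shoelace formula: Area = (1/2) |Σ_i (x_i · y_{i+1} − x_{i+1} · y_i)| (indices mod n). Compute each cross term:
  (5)(1) − (3)(1) = 2
  (3)(4) − (6)(1) = 6
  (6)(4) − (5)(4) = 4
  (5)(1) − (-3)(4) = 17
  (-3)(-1) − (-5)(1) = 8
  (-5)(1) − (5)(-1) = 0
Sum = 37, so (signed) Area = 37/2 = 37/2, |Area| = 37/2.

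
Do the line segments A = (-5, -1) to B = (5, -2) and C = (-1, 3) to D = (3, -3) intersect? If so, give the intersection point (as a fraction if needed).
Yes; intersection at (15/7, -12/7) (t = 5/7 on AB, s = 11/14 on CD)

Parametrize AB as A + t(B − A) = (-5 + 10 t, -1 + -1 t) and CD as C + s(D − C) = (-1 + 4 s, 3 + -6 s). Solve the linear system for (t, s). Determinant = 56 ≠ 0, so a unique intersection of the containing lines exists. Solution: t = 5/7, s = 11/14 — both in [0, 1], so the segments cross. Intersection point: (15/7, -12/7).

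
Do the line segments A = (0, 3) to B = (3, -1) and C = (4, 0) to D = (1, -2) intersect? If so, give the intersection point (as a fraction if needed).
Yes; intersection at (17/6, -7/9) (t = 17/18 on AB, s = 7/18 on CD)

Parametrize AB as A + t(B − A) = (0 + 3 t, 3 + -4 t) and CD as C + s(D − C) = (4 + -3 s, 0 + -2 s). Solve the linear system for (t, s). Determinant = 18 ≠ 0, so a unique intersection of the containing lines exists. Solution: t = 17/18, s = 7/18 — both in [0, 1], so the segments cross. Intersection point: (17/6, -7/9).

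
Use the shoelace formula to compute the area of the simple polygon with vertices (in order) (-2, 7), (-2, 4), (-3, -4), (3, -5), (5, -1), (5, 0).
Area = 115/2

Shoelace formula: Area = (1/2) |Σ_i (x_i · y_{i+1} − x_{i+1} · y_i)| (indices mod n). Compute each cross term:
  (-2)(4) − (-2)(7) = 6
  (-2)(-4) − (-3)(4) = 20
  (-3)(-5) − (3)(-4) = 27
  (3)(-1) − (5)(-5) = 22
  (5)(0) − (5)(-1) = 5
  (5)(7) − (-2)(0) = 35
Sum = 115, so (signed) Area = 115/2 = 115/2, |Area| = 115/2.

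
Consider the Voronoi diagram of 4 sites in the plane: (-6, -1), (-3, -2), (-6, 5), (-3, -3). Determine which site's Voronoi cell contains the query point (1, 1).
Nearest site = (-3, -2)

The Voronoi cell of site s contains exactly those query points closer to s than to any other site. Compute squared distances from q = (1, 1) to each site:
  (-3 − 1)² + (-2 − 1)² = 25
  (-3 − 1)² + (-3 − 1)² = 32
  (-6 − 1)² + (-1 − 1)² = 53
  (-6 − 1)² + (5 − 1)² = 65
Minimum is attained by (-3, -2), so q lies in its Voronoi cell.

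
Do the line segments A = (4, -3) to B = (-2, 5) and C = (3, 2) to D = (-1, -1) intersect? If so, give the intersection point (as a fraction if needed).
Yes; intersection at (31/25, 17/25) (t = 23/50 on AB, s = 11/25 on CD)

Parametrize AB as A + t(B − A) = (4 + -6 t, -3 + 8 t) and CD as C + s(D − C) = (3 + -4 s, 2 + -3 s). Solve the linear system for (t, s). Determinant = -50 ≠ 0, so a unique intersection of the containing lines exists. Solution: t = 23/50, s = 11/25 — both in [0, 1], so the segments cross. Intersection point: (31/25, 17/25).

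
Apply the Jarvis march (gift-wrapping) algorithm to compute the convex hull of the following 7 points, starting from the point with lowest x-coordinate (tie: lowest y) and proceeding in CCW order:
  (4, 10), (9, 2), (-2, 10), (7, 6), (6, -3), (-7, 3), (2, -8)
Hull (CCW) = [(-7, 3), (2, -8), (6, -3), (9, 2), (7, 6), (4, 10), (-2, 10)]

Jarvis march: at each step, from the current hull vertex p, select the next vertex q as the point such that every other point lies strictly to the left of (or on) the directed line p → q. (Equivalently: for every other point r, the cross product (q − p) × (r − p) ≥ 0.)
Starting point (lowest x, tie lowest y): (-7, 3). Wrap until returning to start. Resulting hull: (-7, 3), (2, -8), (6, -3), (9, 2), (7, 6), (4, 10), (-2, 10).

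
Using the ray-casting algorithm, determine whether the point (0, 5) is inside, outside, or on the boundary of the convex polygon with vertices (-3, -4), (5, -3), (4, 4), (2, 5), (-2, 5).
The point (0, 5) lies on the polygon boundary

Boundary check: the query satisfies the collinearity and bounding-box conditions for some polygon edge, so it lies exactly on the boundary.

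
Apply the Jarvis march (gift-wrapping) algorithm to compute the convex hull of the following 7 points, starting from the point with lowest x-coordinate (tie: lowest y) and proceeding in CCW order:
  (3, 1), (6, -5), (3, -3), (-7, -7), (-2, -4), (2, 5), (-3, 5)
Hull (CCW) = [(-7, -7), (6, -5), (2, 5), (-3, 5)]

Jarvis march: at each step, from the current hull vertex p, select the next vertex q as the point such that every other point lies strictly to the left of (or on) the directed line p → q. (Equivalently: for every other point r, the cross product (q − p) × (r − p) ≥ 0.)
Starting point (lowest x, tie lowest y): (-7, -7). Wrap until returning to start. Resulting hull: (-7, -7), (6, -5), (2, 5), (-3, 5).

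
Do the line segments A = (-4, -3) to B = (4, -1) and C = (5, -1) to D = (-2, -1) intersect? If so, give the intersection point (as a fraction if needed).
Yes; intersection at (4, -1) (t = 1 on AB, s = 1/7 on CD)

Parametrize AB as A + t(B − A) = (-4 + 8 t, -3 + 2 t) and CD as C + s(D − C) = (5 + -7 s, -1 + 0 s). Solve the linear system for (t, s). Determinant = -14 ≠ 0, so a unique intersection of the containing lines exists. Solution: t = 1, s = 1/7 — both in [0, 1], so the segments cross. Intersection point: (4, -1).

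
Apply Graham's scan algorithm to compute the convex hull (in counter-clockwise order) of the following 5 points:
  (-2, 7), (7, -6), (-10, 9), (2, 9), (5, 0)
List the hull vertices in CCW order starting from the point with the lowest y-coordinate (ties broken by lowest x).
Hull (CCW) = [(7, -6), (2, 9), (-10, 9)]

Graham scan procedure:
  1. Find the pivot p₀ = point with lowest y (tie → lowest x): (7, -6).
  2. Sort the remaining points by polar angle around p₀.
  3. Walk through sorted points, maintaining a stack; pop the top while the last three entries make a non-left turn (cross product ≤ 0).
  4. Final stack is the convex hull in CCW order: (7, -6), (2, 9), (-10, 9).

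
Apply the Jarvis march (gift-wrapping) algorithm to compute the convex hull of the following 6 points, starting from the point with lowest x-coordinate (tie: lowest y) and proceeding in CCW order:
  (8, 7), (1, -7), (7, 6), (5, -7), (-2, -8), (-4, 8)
Hull (CCW) = [(-4, 8), (-2, -8), (5, -7), (8, 7)]

Jarvis march: at each step, from the current hull vertex p, select the next vertex q as the point such that every other point lies strictly to the left of (or on) the directed line p → q. (Equivalently: for every other point r, the cross product (q − p) × (r − p) ≥ 0.)
Starting point (lowest x, tie lowest y): (-4, 8). Wrap until returning to start. Resulting hull: (-4, 8), (-2, -8), (5, -7), (8, 7).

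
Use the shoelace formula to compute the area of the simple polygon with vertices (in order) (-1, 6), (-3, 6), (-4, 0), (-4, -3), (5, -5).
Area = 54

Shoelace formula: Area = (1/2) |Σ_i (x_i · y_{i+1} − x_{i+1} · y_i)| (indices mod n). Compute each cross term:
  (-1)(6) − (-3)(6) = 12
  (-3)(0) − (-4)(6) = 24
  (-4)(-3) − (-4)(0) = 12
  (-4)(-5) − (5)(-3) = 35
  (5)(6) − (-1)(-5) = 25
Sum = 108, so (signed) Area = 108/2 = 54, |Area| = 54.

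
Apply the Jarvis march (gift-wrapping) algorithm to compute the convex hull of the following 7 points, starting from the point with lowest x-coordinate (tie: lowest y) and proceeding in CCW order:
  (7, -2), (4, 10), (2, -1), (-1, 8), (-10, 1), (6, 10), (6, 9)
Hull (CCW) = [(-10, 1), (7, -2), (6, 10), (4, 10), (-1, 8)]

Jarvis march: at each step, from the current hull vertex p, select the next vertex q as the point such that every other point lies strictly to the left of (or on) the directed line p → q. (Equivalently: for every other point r, the cross product (q − p) × (r − p) ≥ 0.)
Starting point (lowest x, tie lowest y): (-10, 1). Wrap until returning to start. Resulting hull: (-10, 1), (7, -2), (6, 10), (4, 10), (-1, 8).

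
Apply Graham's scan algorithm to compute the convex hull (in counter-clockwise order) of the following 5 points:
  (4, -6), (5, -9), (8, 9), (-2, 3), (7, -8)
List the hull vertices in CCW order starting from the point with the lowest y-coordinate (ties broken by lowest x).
Hull (CCW) = [(5, -9), (7, -8), (8, 9), (-2, 3)]

Graham scan procedure:
  1. Find the pivot p₀ = point with lowest y (tie → lowest x): (5, -9).
  2. Sort the remaining points by polar angle around p₀.
  3. Walk through sorted points, maintaining a stack; pop the top while the last three entries make a non-left turn (cross product ≤ 0).
  4. Final stack is the convex hull in CCW order: (5, -9), (7, -8), (8, 9), (-2, 3).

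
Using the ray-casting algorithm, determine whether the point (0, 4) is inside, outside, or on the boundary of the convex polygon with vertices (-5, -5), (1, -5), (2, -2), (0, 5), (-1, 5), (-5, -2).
The point (0, 4) lies strictly inside the polygon

Cast a horizontal ray to the right from the query point and count how many polygon edges it crosses (each edge strictly once or zero times, handled with the usual half-open convention). 
Parity of crossings → odd ⇒ inside.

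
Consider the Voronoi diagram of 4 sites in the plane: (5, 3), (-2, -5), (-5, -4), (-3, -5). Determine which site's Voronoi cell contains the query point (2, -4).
Nearest site = (-2, -5)

The Voronoi cell of site s contains exactly those query points closer to s than to any other site. Compute squared distances from q = (2, -4) to each site:
  (-2 − 2)² + (-5 − -4)² = 17
  (-3 − 2)² + (-5 − -4)² = 26
  (-5 − 2)² + (-4 − -4)² = 49
  (5 − 2)² + (3 − -4)² = 58
Minimum is attained by (-2, -5), so q lies in its Voronoi cell.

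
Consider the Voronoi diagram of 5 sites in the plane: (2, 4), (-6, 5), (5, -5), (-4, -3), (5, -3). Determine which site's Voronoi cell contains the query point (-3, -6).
Nearest site = (-4, -3)

The Voronoi cell of site s contains exactly those query points closer to s than to any other site. Compute squared distances from q = (-3, -6) to each site:
  (-4 − -3)² + (-3 − -6)² = 10
  (5 − -3)² + (-5 − -6)² = 65
  (5 − -3)² + (-3 − -6)² = 73
  (2 − -3)² + (4 − -6)² = 125
  (-6 − -3)² + (5 − -6)² = 130
Minimum is attained by (-4, -3), so q lies in its Voronoi cell.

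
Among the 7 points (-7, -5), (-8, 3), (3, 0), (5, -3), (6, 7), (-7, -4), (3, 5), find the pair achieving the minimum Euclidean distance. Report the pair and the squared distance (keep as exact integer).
Pair = ((-7, -5), (-7, -4)); squared distance = 1

Compute all C(7, 2) = 21 pairwise squared distances (x_i − x_j)² + (y_i − y_j)². The minimum is 1, attained by the pair ((-7, -5), (-7, -4)).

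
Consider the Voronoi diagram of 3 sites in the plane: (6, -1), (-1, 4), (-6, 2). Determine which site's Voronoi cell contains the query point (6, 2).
Nearest site = (6, -1)

The Voronoi cell of site s contains exactly those query points closer to s than to any other site. Compute squared distances from q = (6, 2) to each site:
  (6 − 6)² + (-1 − 2)² = 9
  (-1 − 6)² + (4 − 2)² = 53
  (-6 − 6)² + (2 − 2)² = 144
Minimum is attained by (6, -1), so q lies in its Voronoi cell.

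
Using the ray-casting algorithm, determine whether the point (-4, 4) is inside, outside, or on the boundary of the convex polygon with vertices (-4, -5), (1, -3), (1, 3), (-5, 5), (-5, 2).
The point (-4, 4) lies strictly inside the polygon

Cast a horizontal ray to the right from the query point and count how many polygon edges it crosses (each edge strictly once or zero times, handled with the usual half-open convention). 
Parity of crossings → odd ⇒ inside.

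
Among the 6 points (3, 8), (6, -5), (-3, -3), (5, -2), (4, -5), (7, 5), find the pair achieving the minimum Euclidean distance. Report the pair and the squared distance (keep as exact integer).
Pair = ((6, -5), (4, -5)); squared distance = 4

Compute all C(6, 2) = 15 pairwise squared distances (x_i − x_j)² + (y_i − y_j)². The minimum is 4, attained by the pair ((6, -5), (4, -5)).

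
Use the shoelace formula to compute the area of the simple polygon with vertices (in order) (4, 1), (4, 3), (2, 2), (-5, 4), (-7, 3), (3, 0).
Area = 35/2

Shoelace formula: Area = (1/2) |Σ_i (x_i · y_{i+1} − x_{i+1} · y_i)| (indices mod n). Compute each cross term:
  (4)(3) − (4)(1) = 8
  (4)(2) − (2)(3) = 2
  (2)(4) − (-5)(2) = 18
  (-5)(3) − (-7)(4) = 13
  (-7)(0) − (3)(3) = -9
  (3)(1) − (4)(0) = 3
Sum = 35, so (signed) Area = 35/2 = 35/2, |Area| = 35/2.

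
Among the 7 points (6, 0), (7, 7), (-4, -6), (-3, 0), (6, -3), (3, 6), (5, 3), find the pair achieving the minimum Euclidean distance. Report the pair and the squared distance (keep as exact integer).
Pair = ((6, 0), (6, -3)); squared distance = 9

Compute all C(7, 2) = 21 pairwise squared distances (x_i − x_j)² + (y_i − y_j)². The minimum is 9, attained by the pair ((6, 0), (6, -3)).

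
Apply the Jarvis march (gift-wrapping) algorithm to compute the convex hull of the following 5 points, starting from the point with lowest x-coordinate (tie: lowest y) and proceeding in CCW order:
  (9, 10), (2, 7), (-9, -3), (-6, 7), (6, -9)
Hull (CCW) = [(-9, -3), (6, -9), (9, 10), (-6, 7)]

Jarvis march: at each step, from the current hull vertex p, select the next vertex q as the point such that every other point lies strictly to the left of (or on) the directed line p → q. (Equivalently: for every other point r, the cross product (q − p) × (r − p) ≥ 0.)
Starting point (lowest x, tie lowest y): (-9, -3). Wrap until returning to start. Resulting hull: (-9, -3), (6, -9), (9, 10), (-6, 7).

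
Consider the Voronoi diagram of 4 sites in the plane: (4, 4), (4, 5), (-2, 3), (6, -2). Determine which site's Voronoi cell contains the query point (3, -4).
Nearest site = (6, -2)

The Voronoi cell of site s contains exactly those query points closer to s than to any other site. Compute squared distances from q = (3, -4) to each site:
  (6 − 3)² + (-2 − -4)² = 13
  (4 − 3)² + (4 − -4)² = 65
  (-2 − 3)² + (3 − -4)² = 74
  (4 − 3)² + (5 − -4)² = 82
Minimum is attained by (6, -2), so q lies in its Voronoi cell.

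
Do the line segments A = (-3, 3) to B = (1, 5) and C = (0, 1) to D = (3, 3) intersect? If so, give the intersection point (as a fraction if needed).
No (intersection of containing lines falls outside at least one segment)

Parametrize and solve: t = 6, s = 7. At least one of these is outside [0, 1], so the segments do not intersect.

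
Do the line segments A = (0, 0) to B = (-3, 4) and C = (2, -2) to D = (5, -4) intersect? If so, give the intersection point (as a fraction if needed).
No (intersection of containing lines falls outside at least one segment)

Parametrize and solve: t = -1/3, s = -1/3. At least one of these is outside [0, 1], so the segments do not intersect.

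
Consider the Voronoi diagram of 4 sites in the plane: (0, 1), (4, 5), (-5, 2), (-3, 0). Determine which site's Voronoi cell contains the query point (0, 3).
Nearest site = (0, 1)

The Voronoi cell of site s contains exactly those query points closer to s than to any other site. Compute squared distances from q = (0, 3) to each site:
  (0 − 0)² + (1 − 3)² = 4
  (-3 − 0)² + (0 − 3)² = 18
  (4 − 0)² + (5 − 3)² = 20
  (-5 − 0)² + (2 − 3)² = 26
Minimum is attained by (0, 1), so q lies in its Voronoi cell.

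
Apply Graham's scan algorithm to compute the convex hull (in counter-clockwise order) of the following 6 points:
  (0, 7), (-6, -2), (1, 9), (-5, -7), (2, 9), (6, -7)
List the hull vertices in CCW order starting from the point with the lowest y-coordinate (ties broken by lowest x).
Hull (CCW) = [(-5, -7), (6, -7), (2, 9), (1, 9), (-6, -2)]

Graham scan procedure:
  1. Find the pivot p₀ = point with lowest y (tie → lowest x): (-5, -7).
  2. Sort the remaining points by polar angle around p₀.
  3. Walk through sorted points, maintaining a stack; pop the top while the last three entries make a non-left turn (cross product ≤ 0).
  4. Final stack is the convex hull in CCW order: (-5, -7), (6, -7), (2, 9), (1, 9), (-6, -2).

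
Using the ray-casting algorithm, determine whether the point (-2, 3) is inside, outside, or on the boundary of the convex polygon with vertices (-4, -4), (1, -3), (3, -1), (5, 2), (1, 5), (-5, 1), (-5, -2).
The point (-2, 3) lies on the polygon boundary

Boundary check: the query satisfies the collinearity and bounding-box conditions for some polygon edge, so it lies exactly on the boundary.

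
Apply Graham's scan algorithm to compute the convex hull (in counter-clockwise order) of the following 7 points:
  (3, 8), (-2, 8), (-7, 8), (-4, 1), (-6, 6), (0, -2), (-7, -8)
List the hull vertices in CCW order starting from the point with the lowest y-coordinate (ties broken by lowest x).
Hull (CCW) = [(-7, -8), (0, -2), (3, 8), (-7, 8)]

Graham scan procedure:
  1. Find the pivot p₀ = point with lowest y (tie → lowest x): (-7, -8).
  2. Sort the remaining points by polar angle around p₀.
  3. Walk through sorted points, maintaining a stack; pop the top while the last three entries make a non-left turn (cross product ≤ 0).
  4. Final stack is the convex hull in CCW order: (-7, -8), (0, -2), (3, 8), (-7, 8).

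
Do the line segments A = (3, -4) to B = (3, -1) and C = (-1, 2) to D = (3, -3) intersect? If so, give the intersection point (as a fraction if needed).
Yes; intersection at (3, -3) (t = 1/3 on AB, s = 1 on CD)

Parametrize AB as A + t(B − A) = (3 + 0 t, -4 + 3 t) and CD as C + s(D − C) = (-1 + 4 s, 2 + -5 s). Solve the linear system for (t, s). Determinant = 12 ≠ 0, so a unique intersection of the containing lines exists. Solution: t = 1/3, s = 1 — both in [0, 1], so the segments cross. Intersection point: (3, -3).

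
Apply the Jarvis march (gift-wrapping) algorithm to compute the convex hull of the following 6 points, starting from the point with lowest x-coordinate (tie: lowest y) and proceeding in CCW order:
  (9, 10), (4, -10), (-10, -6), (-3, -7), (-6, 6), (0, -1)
Hull (CCW) = [(-10, -6), (4, -10), (9, 10), (-6, 6)]

Jarvis march: at each step, from the current hull vertex p, select the next vertex q as the point such that every other point lies strictly to the left of (or on) the directed line p → q. (Equivalently: for every other point r, the cross product (q − p) × (r − p) ≥ 0.)
Starting point (lowest x, tie lowest y): (-10, -6). Wrap until returning to start. Resulting hull: (-10, -6), (4, -10), (9, 10), (-6, 6).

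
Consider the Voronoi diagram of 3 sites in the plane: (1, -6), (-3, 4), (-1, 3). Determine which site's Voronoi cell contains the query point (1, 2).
Nearest site = (-1, 3)

The Voronoi cell of site s contains exactly those query points closer to s than to any other site. Compute squared distances from q = (1, 2) to each site:
  (-1 − 1)² + (3 − 2)² = 5
  (-3 − 1)² + (4 − 2)² = 20
  (1 − 1)² + (-6 − 2)² = 64
Minimum is attained by (-1, 3), so q lies in its Voronoi cell.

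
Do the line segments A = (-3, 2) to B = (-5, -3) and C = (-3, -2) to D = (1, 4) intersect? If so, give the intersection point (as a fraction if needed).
No (intersection of containing lines falls outside at least one segment)

Parametrize and solve: t = 2, s = -1. At least one of these is outside [0, 1], so the segments do not intersect.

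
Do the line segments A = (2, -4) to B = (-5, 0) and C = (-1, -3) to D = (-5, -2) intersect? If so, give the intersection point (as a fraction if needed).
No (intersection of containing lines falls outside at least one segment)

Parametrize and solve: t = 1/9, s = -5/9. At least one of these is outside [0, 1], so the segments do not intersect.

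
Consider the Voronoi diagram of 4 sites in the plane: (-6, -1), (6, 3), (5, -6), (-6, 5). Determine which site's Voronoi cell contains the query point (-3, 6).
Nearest site = (-6, 5)

The Voronoi cell of site s contains exactly those query points closer to s than to any other site. Compute squared distances from q = (-3, 6) to each site:
  (-6 − -3)² + (5 − 6)² = 10
  (-6 − -3)² + (-1 − 6)² = 58
  (6 − -3)² + (3 − 6)² = 90
  (5 − -3)² + (-6 − 6)² = 208
Minimum is attained by (-6, 5), so q lies in its Voronoi cell.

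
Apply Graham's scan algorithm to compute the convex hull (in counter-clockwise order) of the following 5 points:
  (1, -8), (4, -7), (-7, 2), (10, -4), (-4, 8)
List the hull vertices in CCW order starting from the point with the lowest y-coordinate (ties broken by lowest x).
Hull (CCW) = [(1, -8), (4, -7), (10, -4), (-4, 8), (-7, 2)]

Graham scan procedure:
  1. Find the pivot p₀ = point with lowest y (tie → lowest x): (1, -8).
  2. Sort the remaining points by polar angle around p₀.
  3. Walk through sorted points, maintaining a stack; pop the top while the last three entries make a non-left turn (cross product ≤ 0).
  4. Final stack is the convex hull in CCW order: (1, -8), (4, -7), (10, -4), (-4, 8), (-7, 2).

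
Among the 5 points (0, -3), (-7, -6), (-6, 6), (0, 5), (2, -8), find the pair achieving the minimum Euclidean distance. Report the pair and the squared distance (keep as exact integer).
Pair = ((0, -3), (2, -8)); squared distance = 29

Compute all C(5, 2) = 10 pairwise squared distances (x_i − x_j)² + (y_i − y_j)². The minimum is 29, attained by the pair ((0, -3), (2, -8)).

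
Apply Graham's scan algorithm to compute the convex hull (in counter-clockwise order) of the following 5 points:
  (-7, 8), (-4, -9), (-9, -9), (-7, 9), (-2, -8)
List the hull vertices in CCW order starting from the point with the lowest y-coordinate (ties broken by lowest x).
Hull (CCW) = [(-9, -9), (-4, -9), (-2, -8), (-7, 9)]

Graham scan procedure:
  1. Find the pivot p₀ = point with lowest y (tie → lowest x): (-9, -9).
  2. Sort the remaining points by polar angle around p₀.
  3. Walk through sorted points, maintaining a stack; pop the top while the last three entries make a non-left turn (cross product ≤ 0).
  4. Final stack is the convex hull in CCW order: (-9, -9), (-4, -9), (-2, -8), (-7, 9).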